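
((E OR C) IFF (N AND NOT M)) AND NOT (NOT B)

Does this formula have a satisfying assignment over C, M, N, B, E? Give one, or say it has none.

C: False, M: False, N: True, B: True, E: True

  (E OR C) IFF (N AND NOT M) = True
    E OR C = True
    N AND NOT M = True
      NOT M = True
  NOT (NOT B) = True
    NOT B = False
Both conjuncts True, so the formula holds.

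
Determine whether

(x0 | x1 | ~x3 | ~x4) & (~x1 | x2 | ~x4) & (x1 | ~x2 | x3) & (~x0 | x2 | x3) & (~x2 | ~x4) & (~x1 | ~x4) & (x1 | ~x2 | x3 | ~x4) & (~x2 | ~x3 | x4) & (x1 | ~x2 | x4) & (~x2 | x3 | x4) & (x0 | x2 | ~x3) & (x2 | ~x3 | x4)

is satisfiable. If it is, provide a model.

x0=F; x1=T; x2=F; x3=F; x4=F

Set x0 = False.
Set x1 = True.
  then (~x1 | ~x4) forces x4 = False.
Set x2 = False.
  then (x0 | x2 | ~x3) forces x3 = False.
All clauses satisfied.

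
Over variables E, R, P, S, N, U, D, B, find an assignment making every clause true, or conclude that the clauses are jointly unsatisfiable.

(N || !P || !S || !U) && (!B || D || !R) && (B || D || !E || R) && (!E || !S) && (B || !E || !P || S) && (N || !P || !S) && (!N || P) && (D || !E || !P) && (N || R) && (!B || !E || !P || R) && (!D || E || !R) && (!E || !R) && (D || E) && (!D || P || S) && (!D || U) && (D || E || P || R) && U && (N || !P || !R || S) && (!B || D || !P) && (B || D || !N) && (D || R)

E = False, R = False, P = True, S = True, N = True, U = True, D = True, B = True

Unit clause (U) forces U = True.
Set E = False.
  then (D || E) forces D = True.
  then (!D || E || !R) forces R = False.
  then (N || R) forces N = True.
  then (!N || P) forces P = True.
Set S = True.
Set B = True.
All clauses satisfied.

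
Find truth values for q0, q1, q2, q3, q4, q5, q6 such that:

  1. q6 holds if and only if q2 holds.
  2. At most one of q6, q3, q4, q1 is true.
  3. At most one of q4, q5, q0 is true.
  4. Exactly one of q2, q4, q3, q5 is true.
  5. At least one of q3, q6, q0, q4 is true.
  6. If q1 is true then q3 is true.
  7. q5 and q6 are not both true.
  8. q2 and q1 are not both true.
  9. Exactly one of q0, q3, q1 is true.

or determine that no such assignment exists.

q0 = False, q1 = False, q2 = False, q3 = True, q4 = False, q5 = False, q6 = False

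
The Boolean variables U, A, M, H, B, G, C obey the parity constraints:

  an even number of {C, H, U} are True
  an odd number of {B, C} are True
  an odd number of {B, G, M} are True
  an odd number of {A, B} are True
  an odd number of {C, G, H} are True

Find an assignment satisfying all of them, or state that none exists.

U = True, A = False, M = False, H = True, B = True, G = False, C = False

{C, H, U}: 2 true → even ✓
{B, C}: 1 true → odd ✓
{B, G, M}: 1 true → odd ✓
{A, B}: 1 true → odd ✓
{C, G, H}: 1 true → odd ✓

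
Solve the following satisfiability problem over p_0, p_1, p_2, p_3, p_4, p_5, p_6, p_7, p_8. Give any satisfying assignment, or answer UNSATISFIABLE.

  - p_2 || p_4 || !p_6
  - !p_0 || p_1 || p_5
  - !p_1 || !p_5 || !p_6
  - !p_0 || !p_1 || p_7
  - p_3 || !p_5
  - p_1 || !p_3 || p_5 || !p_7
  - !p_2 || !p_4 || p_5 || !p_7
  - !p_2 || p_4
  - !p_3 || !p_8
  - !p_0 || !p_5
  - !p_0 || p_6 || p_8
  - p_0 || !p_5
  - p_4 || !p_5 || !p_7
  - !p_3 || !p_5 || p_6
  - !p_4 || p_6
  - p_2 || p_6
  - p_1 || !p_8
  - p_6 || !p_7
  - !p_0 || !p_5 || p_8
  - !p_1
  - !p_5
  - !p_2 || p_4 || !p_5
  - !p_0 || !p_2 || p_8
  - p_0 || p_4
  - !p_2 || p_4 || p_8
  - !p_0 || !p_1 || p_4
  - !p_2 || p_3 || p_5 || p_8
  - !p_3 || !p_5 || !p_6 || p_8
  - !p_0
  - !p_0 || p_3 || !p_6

p_0=F, p_1=F, p_2=F, p_3=F, p_4=T, p_5=F, p_6=T, p_7=F, p_8=F

Unit clause (!p_1) forces p_1 = False.
Unit clause (!p_5) forces p_5 = False.
Unit clause (!p_0) forces p_0 = False.
In (p_1 || !p_8) only !p_8 is left, so p_8 = False.
In (p_0 || p_4) only p_4 is left, so p_4 = True.
In (!p_4 || p_6) only p_6 is left, so p_6 = True.
Set p_2 = False.
Set p_3 = False.
Set p_7 = False.
All clauses satisfied.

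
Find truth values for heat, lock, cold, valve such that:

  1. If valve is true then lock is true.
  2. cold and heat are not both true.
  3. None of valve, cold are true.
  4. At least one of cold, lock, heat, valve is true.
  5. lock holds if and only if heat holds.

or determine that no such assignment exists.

heat: True; lock: True; cold: False; valve: False

  (1) valve=F ⇒ lock: vacuous ✓
  (2) cold=F, heat=T — not both ✓
  (3) {valve, cold}: 0 true — none ✓
  (4) {cold, lock, heat, valve}: 2 true — at least one ✓
  (5) lock=T, heat=T — same ✓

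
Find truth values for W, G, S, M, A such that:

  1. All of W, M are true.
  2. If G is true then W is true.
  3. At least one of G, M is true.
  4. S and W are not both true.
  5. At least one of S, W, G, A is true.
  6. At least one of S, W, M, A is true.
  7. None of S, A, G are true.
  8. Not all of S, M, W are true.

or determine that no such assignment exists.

W: True, G: False, S: False, M: True, A: False

  (1) {W, M}: all 2 true ✓
  (2) G=F ⇒ W: vacuous ✓
  (3) {G, M}: 1 true — at least one ✓
  (4) S=F, W=T — not both ✓
  (5) {S, W, G, A}: 1 true — at least one ✓
  (6) {S, W, M, A}: 2 true — at least one ✓
  (7) {S, A, G}: 0 true — none ✓
  (8) {S, M, W}: 2/3 true — not all ✓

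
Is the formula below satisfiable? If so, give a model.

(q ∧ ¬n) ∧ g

g = True, q = True, n = False

  q ∧ ¬n = True
    ¬n = True
Both conjuncts True, so the formula holds.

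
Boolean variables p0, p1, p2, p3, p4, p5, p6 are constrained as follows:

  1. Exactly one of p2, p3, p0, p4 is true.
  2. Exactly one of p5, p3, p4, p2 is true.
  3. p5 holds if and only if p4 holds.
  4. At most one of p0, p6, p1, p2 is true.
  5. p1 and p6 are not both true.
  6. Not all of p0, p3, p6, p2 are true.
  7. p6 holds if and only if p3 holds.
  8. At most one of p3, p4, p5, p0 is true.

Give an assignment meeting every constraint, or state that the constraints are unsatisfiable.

p0 = False, p1 = False, p2 = False, p3 = True, p4 = False, p5 = False, p6 = True

  (1) {p2, p3, p0, p4}: 1 true — exactly one ✓
  (2) {p5, p3, p4, p2}: 1 true — exactly one ✓
  (3) p5=F, p4=F — same ✓
  (4) {p0, p6, p1, p2}: 1 true — at most one ✓
  (5) p1=F, p6=T — not both ✓
  (6) {p0, p3, p6, p2}: 2/4 true — not all ✓
  (7) p6=T, p3=T — same ✓
  (8) {p3, p4, p5, p0}: 1 true — at most one ✓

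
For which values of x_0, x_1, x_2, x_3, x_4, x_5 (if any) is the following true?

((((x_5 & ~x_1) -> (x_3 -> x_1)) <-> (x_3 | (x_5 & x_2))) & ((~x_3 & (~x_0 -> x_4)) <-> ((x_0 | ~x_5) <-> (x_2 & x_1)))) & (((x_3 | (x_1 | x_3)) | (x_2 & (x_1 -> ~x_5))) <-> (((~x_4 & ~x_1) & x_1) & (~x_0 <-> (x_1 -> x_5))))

UNSATISFIABLE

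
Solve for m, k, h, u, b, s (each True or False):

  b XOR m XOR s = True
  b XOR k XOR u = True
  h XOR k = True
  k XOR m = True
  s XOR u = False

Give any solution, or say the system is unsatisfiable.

Unsatisfiable

Adding constraints 1, 2, 4, 5 mod 2: every variable appears an even number of times on the left, so the left side is 0.
But the right sides sum to 1 (mod 2). 0 ≠ 1 — the system is inconsistent.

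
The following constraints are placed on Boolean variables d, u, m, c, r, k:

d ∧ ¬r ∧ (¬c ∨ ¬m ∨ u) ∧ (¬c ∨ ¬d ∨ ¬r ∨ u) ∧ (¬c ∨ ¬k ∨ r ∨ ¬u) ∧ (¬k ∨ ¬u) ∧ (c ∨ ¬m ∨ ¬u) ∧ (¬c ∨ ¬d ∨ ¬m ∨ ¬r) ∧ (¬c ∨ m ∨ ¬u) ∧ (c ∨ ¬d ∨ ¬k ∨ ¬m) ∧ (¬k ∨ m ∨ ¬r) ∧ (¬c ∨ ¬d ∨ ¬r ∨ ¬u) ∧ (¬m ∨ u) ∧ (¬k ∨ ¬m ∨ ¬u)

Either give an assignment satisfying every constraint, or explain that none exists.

d = True, u = True, m = False, c = False, r = False, k = False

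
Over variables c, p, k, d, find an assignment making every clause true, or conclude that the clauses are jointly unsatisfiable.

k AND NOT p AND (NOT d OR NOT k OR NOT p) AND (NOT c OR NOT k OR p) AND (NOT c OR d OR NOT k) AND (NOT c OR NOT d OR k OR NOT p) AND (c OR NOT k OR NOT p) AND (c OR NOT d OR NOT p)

c = False, p = False, k = True, d = False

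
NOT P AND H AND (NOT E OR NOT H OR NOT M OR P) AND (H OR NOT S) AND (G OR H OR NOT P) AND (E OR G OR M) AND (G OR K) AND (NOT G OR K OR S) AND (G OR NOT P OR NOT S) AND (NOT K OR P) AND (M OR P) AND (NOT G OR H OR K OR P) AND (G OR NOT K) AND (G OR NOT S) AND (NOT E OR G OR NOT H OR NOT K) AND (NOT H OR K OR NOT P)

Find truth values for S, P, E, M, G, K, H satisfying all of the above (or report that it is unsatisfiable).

S = True; P = False; E = False; M = True; G = True; K = False; H = True

Unit clause (NOT P) forces P = False.
Unit clause (H) forces H = True.
In (NOT K OR P) only NOT K is left, so K = False.
In (M OR P) only M is left, so M = True.
In (NOT E OR NOT H OR NOT M OR P) only NOT E is left, so E = False.
In (G OR K) only G is left, so G = True.
In (NOT G OR K OR S) only S is left, so S = True.
All clauses satisfied.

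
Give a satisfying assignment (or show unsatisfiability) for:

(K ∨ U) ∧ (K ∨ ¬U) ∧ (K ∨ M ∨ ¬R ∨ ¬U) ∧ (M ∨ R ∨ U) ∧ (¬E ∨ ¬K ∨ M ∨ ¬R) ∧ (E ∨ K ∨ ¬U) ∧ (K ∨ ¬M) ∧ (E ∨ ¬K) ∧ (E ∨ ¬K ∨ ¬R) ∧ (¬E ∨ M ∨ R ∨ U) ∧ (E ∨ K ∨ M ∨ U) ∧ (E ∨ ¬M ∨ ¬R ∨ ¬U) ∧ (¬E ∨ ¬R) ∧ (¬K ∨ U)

M = False; E = True; R = False; K = True; U = True

Set M = False.
Set E = True.
  then (¬E ∨ ¬R) forces R = False.
  then (M ∨ R ∨ U) forces U = True.
  then (K ∨ ¬U) forces K = True.
All clauses satisfied.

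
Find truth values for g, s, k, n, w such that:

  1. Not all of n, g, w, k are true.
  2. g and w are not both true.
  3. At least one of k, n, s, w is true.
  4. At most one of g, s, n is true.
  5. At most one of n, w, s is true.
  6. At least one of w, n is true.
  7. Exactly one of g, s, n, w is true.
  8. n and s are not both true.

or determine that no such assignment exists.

g = False, s = False, k = False, n = True, w = False

  (1) {n, g, w, k}: 1/4 true — not all ✓
  (2) g=F, w=F — not both ✓
  (3) {k, n, s, w}: 1 true — at least one ✓
  (4) {g, s, n}: 1 true — at most one ✓
  (5) {n, w, s}: 1 true — at most one ✓
  (6) {w, n}: 1 true — at least one ✓
  (7) {g, s, n, w}: 1 true — exactly one ✓
  (8) n=T, s=F — not both ✓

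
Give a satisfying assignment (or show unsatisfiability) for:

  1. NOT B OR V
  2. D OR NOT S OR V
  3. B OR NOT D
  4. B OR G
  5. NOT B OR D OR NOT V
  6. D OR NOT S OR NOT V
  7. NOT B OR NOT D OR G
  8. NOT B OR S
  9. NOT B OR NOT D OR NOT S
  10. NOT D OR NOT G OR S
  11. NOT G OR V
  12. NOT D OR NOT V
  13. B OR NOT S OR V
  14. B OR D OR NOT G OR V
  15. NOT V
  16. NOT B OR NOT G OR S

Unsatisfiable — no assignment works.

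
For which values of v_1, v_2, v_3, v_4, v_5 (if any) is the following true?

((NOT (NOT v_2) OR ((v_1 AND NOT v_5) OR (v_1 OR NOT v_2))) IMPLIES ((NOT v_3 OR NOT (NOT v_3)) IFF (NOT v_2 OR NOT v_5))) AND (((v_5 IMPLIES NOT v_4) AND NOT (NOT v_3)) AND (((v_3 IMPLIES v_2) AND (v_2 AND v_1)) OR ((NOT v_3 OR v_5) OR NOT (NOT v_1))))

v_1=T, v_2=F, v_3=T, v_4=F, v_5=T

  (NOT (NOT v_2) OR ((v_1 AND NOT v_5) OR (v_1 OR NOT v_2))) IMPLIES ((NOT v_3 OR NOT (NOT v_3)) IFF (NOT v_2 OR NOT v_5)) = True
    NOT (NOT v_2) OR ((v_1 AND NOT v_5) OR (v_1 OR NOT v_2)) = True
      NOT (NOT v_2) = False
        NOT v_2 = True
      (v_1 AND NOT v_5) OR (v_1 OR NOT v_2) = True
        v_1 AND NOT v_5 = False
          NOT v_5 = False
        v_1 OR NOT v_2 = True
          NOT v_2 = True
    (NOT v_3 OR NOT (NOT v_3)) IFF (NOT v_2 OR NOT v_5) = True
      NOT v_3 OR NOT (NOT v_3) = True
        NOT v_3 = False
        NOT (NOT v_3) = True
          NOT v_3 = False
      NOT v_2 OR NOT v_5 = True
        NOT v_2 = True
        NOT v_5 = False
  ((v_5 IMPLIES NOT v_4) AND NOT (NOT v_3)) AND (((v_3 IMPLIES v_2) AND (v_2 AND v_1)) OR ((NOT v_3 OR v_5) OR NOT (NOT v_1))) = True
    (v_5 IMPLIES NOT v_4) AND NOT (NOT v_3) = True
      v_5 IMPLIES NOT v_4 = True
        NOT v_4 = True
      NOT (NOT v_3) = True
        NOT v_3 = False
    ((v_3 IMPLIES v_2) AND (v_2 AND v_1)) OR ((NOT v_3 OR v_5) OR NOT (NOT v_1)) = True
      (v_3 IMPLIES v_2) AND (v_2 AND v_1) = False
        v_3 IMPLIES v_2 = False
        v_2 AND v_1 = False
      (NOT v_3 OR v_5) OR NOT (NOT v_1) = True
        NOT v_3 OR v_5 = True
          NOT v_3 = False
        NOT (NOT v_1) = True
          NOT v_1 = False
Both conjuncts True, so the formula holds.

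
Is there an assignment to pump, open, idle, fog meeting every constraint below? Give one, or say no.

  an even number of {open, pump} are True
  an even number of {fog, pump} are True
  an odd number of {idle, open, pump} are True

pump = True, open = True, idle = True, fog = True

{open, pump}: 2 true → even ✓
{fog, pump}: 2 true → even ✓
{idle, open, pump}: 3 true → odd ✓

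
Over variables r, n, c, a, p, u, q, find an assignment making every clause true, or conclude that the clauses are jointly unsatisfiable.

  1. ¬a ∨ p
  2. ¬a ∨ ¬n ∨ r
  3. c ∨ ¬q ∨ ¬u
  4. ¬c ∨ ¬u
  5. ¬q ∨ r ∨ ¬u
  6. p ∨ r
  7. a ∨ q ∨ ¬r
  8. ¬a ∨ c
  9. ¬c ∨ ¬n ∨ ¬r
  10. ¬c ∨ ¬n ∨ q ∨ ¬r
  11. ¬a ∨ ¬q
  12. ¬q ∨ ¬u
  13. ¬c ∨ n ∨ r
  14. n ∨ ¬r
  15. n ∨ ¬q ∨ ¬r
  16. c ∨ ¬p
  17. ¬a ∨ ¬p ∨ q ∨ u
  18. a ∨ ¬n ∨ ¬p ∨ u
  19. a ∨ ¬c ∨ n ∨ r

r: True; n: True; c: False; a: False; p: False; u: False; q: True

Set r = True.
  then (n ∨ ¬r) forces n = True.
  then (¬c ∨ ¬n ∨ ¬r) forces c = False.
  then (c ∨ ¬p) forces p = False.
  then (¬a ∨ p) forces a = False.
  then (a ∨ q ∨ ¬r) forces q = True.
  then (¬q ∨ ¬u) forces u = False.
All clauses satisfied.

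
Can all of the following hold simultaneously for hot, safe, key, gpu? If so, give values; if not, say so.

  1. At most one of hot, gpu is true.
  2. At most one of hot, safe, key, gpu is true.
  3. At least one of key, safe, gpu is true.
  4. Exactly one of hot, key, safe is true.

hot=F; safe=T; key=F; gpu=F

  (1) {hot, gpu}: 0 true — at most one ✓
  (2) {hot, safe, key, gpu}: 1 true — at most one ✓
  (3) {key, safe, gpu}: 1 true — at least one ✓
  (4) {hot, key, safe}: 1 true — exactly one ✓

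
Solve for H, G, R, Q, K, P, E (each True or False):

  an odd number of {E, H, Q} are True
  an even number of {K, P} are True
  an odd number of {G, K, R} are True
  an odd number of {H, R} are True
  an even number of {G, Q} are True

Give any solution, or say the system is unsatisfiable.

H = False, G = False, R = True, Q = False, K = False, P = False, E = True

{E, H, Q}: 1 true → odd ✓
{K, P}: 0 true → even ✓
{G, K, R}: 1 true → odd ✓
{H, R}: 1 true → odd ✓
{G, Q}: 0 true → even ✓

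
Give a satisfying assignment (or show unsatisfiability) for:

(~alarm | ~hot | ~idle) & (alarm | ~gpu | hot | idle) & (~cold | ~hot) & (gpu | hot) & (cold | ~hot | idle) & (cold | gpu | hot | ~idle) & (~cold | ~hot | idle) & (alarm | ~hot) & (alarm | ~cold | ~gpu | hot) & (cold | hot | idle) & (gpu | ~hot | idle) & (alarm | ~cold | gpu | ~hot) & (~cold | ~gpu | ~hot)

alarm=T; hot=F; gpu=T; idle=T; cold=F

Set alarm = True.
Try hot = True:
  (~alarm | ~hot | ~idle) forces idle = False.
  (~cold | ~hot) forces cold = False.
  clause (cold | ~hot | idle) is falsified — backtrack.
So hot = False.
  then (gpu | hot) forces gpu = True.
Set idle = True.
Set cold = False.
All clauses satisfied.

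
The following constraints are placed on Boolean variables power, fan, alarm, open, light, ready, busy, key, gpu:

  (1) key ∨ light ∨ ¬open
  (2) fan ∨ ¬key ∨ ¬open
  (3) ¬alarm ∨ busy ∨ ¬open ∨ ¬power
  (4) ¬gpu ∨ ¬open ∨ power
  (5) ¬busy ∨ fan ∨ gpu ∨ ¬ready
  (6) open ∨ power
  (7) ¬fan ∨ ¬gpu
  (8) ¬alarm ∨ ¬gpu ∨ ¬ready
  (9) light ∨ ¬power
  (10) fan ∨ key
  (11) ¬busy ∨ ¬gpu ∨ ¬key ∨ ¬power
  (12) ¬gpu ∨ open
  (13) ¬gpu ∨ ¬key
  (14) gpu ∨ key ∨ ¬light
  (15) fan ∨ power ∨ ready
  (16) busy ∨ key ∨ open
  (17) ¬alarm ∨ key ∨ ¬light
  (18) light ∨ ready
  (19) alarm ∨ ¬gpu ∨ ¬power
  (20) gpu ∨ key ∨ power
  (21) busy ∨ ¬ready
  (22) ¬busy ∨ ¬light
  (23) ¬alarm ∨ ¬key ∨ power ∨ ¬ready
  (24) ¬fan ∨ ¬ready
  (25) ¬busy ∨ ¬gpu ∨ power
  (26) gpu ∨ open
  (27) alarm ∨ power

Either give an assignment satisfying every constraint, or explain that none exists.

Set power = False.
  then (open ∨ power) forces open = True.
  then (alarm ∨ power) forces alarm = True.
  then (¬gpu ∨ ¬open ∨ power) forces gpu = False.
  then (gpu ∨ key ∨ power) forces key = True.
  then (¬alarm ∨ ¬key ∨ power ∨ ¬ready) forces ready = False.
  then (fan ∨ ¬key ∨ ¬open) forces fan = True.
  then (light ∨ ready) forces light = True.
  then (¬busy ∨ ¬light) forces busy = False.
All clauses satisfied.

power=F; fan=T; alarm=T; open=T; light=T; ready=F; busy=F; key=T; gpu=F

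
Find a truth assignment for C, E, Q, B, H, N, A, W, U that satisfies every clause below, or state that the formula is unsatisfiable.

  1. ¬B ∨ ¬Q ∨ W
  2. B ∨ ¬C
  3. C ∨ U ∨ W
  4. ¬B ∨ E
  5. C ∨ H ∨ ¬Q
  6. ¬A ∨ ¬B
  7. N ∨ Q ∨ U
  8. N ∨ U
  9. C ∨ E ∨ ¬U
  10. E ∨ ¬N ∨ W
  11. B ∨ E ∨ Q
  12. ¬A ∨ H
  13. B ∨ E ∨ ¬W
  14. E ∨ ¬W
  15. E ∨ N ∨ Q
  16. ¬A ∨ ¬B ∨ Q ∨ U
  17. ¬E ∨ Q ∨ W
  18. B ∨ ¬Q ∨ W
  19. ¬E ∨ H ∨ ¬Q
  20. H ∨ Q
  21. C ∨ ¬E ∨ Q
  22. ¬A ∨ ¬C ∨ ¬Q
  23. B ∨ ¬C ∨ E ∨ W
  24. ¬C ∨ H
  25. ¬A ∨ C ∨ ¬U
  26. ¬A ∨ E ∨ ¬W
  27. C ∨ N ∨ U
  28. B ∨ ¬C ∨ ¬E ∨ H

Set C = False.
Try E = False:
  (¬B ∨ E) forces B = False.
  (C ∨ E ∨ ¬U) forces U = False.
  (C ∨ U ∨ W) forces W = True.
  clause (B ∨ E ∨ ¬W) is falsified — backtrack.
So E = True.
  then (C ∨ ¬E ∨ Q) forces Q = True.
  then (C ∨ H ∨ ¬Q) forces H = True.
Set B = False.
  then (B ∨ ¬Q ∨ W) forces W = True.
Set N = False.
  then (N ∨ U) forces U = True.
  then (¬A ∨ C ∨ ¬U) forces A = False.
All clauses satisfied.

C = False, E = True, Q = True, B = False, H = True, N = False, A = False, W = True, U = True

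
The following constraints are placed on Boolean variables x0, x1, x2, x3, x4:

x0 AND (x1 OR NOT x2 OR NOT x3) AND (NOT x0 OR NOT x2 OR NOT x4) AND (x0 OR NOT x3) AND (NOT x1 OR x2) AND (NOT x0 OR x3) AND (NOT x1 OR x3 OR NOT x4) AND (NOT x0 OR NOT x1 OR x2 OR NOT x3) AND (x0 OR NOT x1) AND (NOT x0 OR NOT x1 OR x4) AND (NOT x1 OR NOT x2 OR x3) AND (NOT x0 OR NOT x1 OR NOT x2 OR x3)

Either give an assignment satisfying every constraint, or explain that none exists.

Unit clause (x0) forces x0 = True.
In (NOT x0 OR x3) only x3 is left, so x3 = True.
Try x1 = True:
  (NOT x1 OR x2) forces x2 = True.
  (NOT x0 OR NOT x2 OR NOT x4) forces x4 = False.
  clause (NOT x0 OR NOT x1 OR x4) is falsified — backtrack.
So x1 = False.
  then (x1 OR NOT x2 OR NOT x3) forces x2 = False.
Set x4 = True.
All clauses satisfied.

x0=T; x1=F; x2=F; x3=T; x4=T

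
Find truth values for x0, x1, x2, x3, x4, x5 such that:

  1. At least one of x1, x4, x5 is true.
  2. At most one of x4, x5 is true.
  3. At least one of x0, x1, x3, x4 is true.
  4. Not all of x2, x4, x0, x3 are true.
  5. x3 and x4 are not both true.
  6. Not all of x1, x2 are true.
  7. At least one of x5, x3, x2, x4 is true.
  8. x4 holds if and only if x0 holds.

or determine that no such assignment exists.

x0=T, x1=T, x2=F, x3=F, x4=T, x5=F

  (1) {x1, x4, x5}: 2 true — at least one ✓
  (2) {x4, x5}: 1 true — at most one ✓
  (3) {x0, x1, x3, x4}: 3 true — at least one ✓
  (4) {x2, x4, x0, x3}: 2/4 true — not all ✓
  (5) x3=F, x4=T — not both ✓
  (6) {x1, x2}: 1/2 true — not all ✓
  (7) {x5, x3, x2, x4}: 1 true — at least one ✓
  (8) x4=T, x0=T — same ✓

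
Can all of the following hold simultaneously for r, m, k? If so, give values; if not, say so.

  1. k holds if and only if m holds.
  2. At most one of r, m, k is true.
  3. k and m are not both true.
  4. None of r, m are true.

r: False; m: False; k: False

  (1) k=F, m=F — same ✓
  (2) {r, m, k}: 0 true — at most one ✓
  (3) k=F, m=F — not both ✓
  (4) {r, m}: 0 true — none ✓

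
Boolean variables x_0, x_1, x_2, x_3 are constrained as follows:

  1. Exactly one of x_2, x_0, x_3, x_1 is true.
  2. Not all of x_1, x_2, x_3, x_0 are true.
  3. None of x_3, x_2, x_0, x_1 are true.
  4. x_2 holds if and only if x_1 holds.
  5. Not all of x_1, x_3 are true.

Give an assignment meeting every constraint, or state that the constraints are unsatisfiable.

Unsatisfiable

Case x_0 = True:
  Constraint (3) is violated (x_0=T) — contradiction.
Case x_0 = False:
  (3) forces x_3 = False.
  (3) forces x_2 = False.
  (1) with x_2=F, x_0=F, x_3=F forces x_1 = True.
  Constraint (3) is violated (x_1=T) — contradiction.
Both cases fail — unsatisfiable.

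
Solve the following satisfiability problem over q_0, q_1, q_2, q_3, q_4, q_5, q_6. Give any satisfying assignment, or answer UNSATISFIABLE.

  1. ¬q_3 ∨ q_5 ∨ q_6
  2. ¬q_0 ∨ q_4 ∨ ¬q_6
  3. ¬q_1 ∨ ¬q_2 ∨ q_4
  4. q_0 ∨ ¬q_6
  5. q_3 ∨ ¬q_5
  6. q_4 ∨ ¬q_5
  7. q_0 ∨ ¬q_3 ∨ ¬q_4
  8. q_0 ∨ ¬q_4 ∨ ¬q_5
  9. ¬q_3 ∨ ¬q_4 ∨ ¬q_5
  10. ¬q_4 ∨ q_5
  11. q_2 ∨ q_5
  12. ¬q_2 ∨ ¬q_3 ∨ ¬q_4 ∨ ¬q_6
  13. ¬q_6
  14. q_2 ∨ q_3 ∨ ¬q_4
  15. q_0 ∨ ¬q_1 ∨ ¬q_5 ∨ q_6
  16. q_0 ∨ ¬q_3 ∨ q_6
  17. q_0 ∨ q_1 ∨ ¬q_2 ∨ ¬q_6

q_0 = False, q_1 = False, q_2 = True, q_3 = False, q_4 = False, q_5 = False, q_6 = False

Unit clause (¬q_6) forces q_6 = False.
Set q_0 = False.
  then (q_0 ∨ ¬q_3 ∨ q_6) forces q_3 = False.
  then (q_3 ∨ ¬q_5) forces q_5 = False.
  then (¬q_4 ∨ q_5) forces q_4 = False.
  then (q_2 ∨ q_5) forces q_2 = True.
  then (¬q_1 ∨ ¬q_2 ∨ q_4) forces q_1 = False.
All clauses satisfied.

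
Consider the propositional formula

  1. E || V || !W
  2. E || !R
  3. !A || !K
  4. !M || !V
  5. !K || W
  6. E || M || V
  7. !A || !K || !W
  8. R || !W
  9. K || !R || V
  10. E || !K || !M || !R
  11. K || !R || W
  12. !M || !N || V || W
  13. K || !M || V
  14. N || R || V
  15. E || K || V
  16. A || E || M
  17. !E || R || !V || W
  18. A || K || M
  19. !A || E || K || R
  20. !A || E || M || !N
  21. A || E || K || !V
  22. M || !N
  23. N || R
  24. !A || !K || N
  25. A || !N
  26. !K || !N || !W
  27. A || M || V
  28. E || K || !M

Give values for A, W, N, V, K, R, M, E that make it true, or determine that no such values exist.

A=T, W=T, N=F, V=T, K=F, R=T, M=F, E=T

Set A = True.
  then (!A || !K) forces K = False.
Set W = True.
  then (R || !W) forces R = True.
  then (K || !R || V) forces V = True.
  then (E || !R) forces E = True.
  then (!M || !V) forces M = False.
  then (M || !N) forces N = False.
All clauses satisfied.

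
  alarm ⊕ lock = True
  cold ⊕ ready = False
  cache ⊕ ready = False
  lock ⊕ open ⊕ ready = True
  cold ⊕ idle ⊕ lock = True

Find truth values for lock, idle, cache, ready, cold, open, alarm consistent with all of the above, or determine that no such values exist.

lock = True; idle = False; cache = False; ready = False; cold = False; open = False; alarm = False

alarm ⊕ lock = F ⊕ T = True ✓
cold ⊕ ready = F ⊕ F = False ✓
cache ⊕ ready = F ⊕ F = False ✓
lock ⊕ open ⊕ ready = T ⊕ F ⊕ F = True ✓
cold ⊕ idle ⊕ lock = F ⊕ F ⊕ T = True ✓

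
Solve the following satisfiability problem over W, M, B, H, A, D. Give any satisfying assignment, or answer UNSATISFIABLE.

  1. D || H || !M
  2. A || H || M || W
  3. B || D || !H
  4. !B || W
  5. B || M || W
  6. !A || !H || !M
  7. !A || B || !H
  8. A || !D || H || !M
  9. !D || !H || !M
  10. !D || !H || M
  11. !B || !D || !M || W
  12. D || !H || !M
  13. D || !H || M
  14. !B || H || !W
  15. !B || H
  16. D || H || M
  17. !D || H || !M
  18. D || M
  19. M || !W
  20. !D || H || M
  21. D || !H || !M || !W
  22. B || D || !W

No satisfying assignment exists.

Case M = True:
  If H = True:
    (!A || !H || !M) forces A = False.
    (!D || !H || !M) forces D = False.
    clause (D || !H || !M) is falsified.
  If H = False:
    (D || H || !M) forces D = True.
    clause (!D || H || !M) is falsified.
  Every sub-case reaches a contradiction.
Case M = False:
  (D || M) forces D = True.
  (!D || !H || M) forces H = False.
  Clause (!D || H || M) is falsified — contradiction.
Both cases fail, so the formula is unsatisfiable.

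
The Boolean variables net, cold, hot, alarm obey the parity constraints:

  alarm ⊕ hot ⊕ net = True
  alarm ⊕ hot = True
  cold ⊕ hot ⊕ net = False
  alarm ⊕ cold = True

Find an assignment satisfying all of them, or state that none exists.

net: False; cold: True; hot: True; alarm: False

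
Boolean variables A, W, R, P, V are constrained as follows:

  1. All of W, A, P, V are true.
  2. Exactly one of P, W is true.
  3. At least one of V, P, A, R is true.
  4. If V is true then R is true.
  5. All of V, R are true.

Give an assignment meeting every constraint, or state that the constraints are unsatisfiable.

UNSATISFIABLE

Case P = True:
  (1) forces W = True.
  Constraint (2) is violated (P=T, W=T) — contradiction.
Case P = False:
  Constraint (1) is violated (P=F) — contradiction.
Both cases fail — unsatisfiable.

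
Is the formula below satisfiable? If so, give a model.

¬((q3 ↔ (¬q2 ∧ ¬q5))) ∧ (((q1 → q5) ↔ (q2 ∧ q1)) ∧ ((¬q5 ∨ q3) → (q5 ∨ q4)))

q1 = True, q2 = True, q3 = True, q4 = False, q5 = True

  ¬((q3 ↔ (¬q2 ∧ ¬q5))) = True
    q3 ↔ (¬q2 ∧ ¬q5) = False
      ¬q2 ∧ ¬q5 = False
        ¬q2 = False
        ¬q5 = False
  ((q1 → q5) ↔ (q2 ∧ q1)) ∧ ((¬q5 ∨ q3) → (q5 ∨ q4)) = True
    (q1 → q5) ↔ (q2 ∧ q1) = True
      q1 → q5 = True
      q2 ∧ q1 = True
    (¬q5 ∨ q3) → (q5 ∨ q4) = True
      ¬q5 ∨ q3 = True
        ¬q5 = False
      q5 ∨ q4 = True
Both conjuncts True, so the formula holds.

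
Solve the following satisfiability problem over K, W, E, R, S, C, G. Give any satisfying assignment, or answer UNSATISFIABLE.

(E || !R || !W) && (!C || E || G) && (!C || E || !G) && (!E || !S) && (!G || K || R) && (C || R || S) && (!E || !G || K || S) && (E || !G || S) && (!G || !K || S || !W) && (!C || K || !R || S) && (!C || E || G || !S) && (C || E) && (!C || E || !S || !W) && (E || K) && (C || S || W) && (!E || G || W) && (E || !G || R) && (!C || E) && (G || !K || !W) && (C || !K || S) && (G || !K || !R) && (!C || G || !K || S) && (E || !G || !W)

K = True, W = False, E = True, R = True, S = False, C = True, G = True

Set K = True.
Set W = False.
Set E = True.
  then (!E || !S) forces S = False.
  then (C || S || W) forces C = True.
  then (!E || G || W) forces G = True.
Set R = True.
All clauses satisfied.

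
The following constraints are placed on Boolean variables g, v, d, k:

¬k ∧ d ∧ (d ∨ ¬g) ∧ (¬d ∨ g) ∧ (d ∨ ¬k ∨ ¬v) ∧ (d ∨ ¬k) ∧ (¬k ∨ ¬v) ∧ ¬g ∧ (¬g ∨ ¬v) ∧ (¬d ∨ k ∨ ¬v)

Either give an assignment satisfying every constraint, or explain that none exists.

No satisfying assignment exists.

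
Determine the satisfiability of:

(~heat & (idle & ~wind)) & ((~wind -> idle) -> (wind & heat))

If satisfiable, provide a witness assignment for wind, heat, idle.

The formula is unsatisfiable.

Case wind = True: the conjunct ~wind is False.
Case wind = False: the formula simplifies to (~heat & idle) & ~idle.
  idle = True: the conjunct ~idle is False.
  idle = False: the conjunct idle is False.
Both cases fail — unsatisfiable.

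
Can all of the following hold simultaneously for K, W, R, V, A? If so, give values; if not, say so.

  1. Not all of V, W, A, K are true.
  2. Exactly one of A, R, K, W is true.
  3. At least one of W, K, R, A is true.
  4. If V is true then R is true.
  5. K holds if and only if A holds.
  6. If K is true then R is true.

K = False, W = False, R = True, V = False, A = False

  (1) {V, W, A, K}: 0/4 true — not all ✓
  (2) {A, R, K, W}: 1 true — exactly one ✓
  (3) {W, K, R, A}: 1 true — at least one ✓
  (4) V=F ⇒ R: vacuous ✓
  (5) K=F, A=F — same ✓
  (6) K=F ⇒ R: vacuous ✓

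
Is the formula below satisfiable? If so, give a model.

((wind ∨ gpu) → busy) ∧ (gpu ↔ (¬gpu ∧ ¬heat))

gpu = False; heat = True; wind = True; busy = True

  (wind ∨ gpu) → busy = True
    wind ∨ gpu = True
  gpu ↔ (¬gpu ∧ ¬heat) = True
    ¬gpu ∧ ¬heat = False
      ¬gpu = True
      ¬heat = False
Both conjuncts True, so the formula holds.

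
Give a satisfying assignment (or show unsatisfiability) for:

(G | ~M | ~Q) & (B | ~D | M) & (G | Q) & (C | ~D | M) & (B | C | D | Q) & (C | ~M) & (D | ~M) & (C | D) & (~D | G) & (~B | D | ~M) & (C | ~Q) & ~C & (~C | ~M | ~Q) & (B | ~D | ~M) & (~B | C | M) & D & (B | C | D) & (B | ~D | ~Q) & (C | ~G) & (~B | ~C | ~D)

UNSATISFIABLE

Case D = True:
  (~D | G) forces G = True.
  (~C) forces C = False.
  Clause (C | ~G) is falsified — contradiction.
Case D = False:
  Clause (D) is falsified — contradiction.
Both cases fail, so the formula is unsatisfiable.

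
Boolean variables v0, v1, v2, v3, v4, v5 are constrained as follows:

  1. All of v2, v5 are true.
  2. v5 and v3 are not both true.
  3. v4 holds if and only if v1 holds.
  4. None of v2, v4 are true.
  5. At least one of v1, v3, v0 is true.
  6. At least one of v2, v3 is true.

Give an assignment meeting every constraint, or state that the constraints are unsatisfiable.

UNSATISFIABLE

Case v2 = True:
  Constraint (4) is violated (v2=T) — contradiction.
Case v2 = False:
  Constraint (1) is violated (v2=F) — contradiction.
Both cases fail — unsatisfiable.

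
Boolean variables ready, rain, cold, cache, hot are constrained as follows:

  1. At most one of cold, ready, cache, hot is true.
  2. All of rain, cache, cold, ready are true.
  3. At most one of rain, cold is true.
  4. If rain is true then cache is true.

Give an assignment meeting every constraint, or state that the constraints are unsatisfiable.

The formula is unsatisfiable.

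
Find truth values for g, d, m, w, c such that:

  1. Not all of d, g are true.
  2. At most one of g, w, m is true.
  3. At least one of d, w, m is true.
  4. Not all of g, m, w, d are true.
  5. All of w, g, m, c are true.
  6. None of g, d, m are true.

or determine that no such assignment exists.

UNSATISFIABLE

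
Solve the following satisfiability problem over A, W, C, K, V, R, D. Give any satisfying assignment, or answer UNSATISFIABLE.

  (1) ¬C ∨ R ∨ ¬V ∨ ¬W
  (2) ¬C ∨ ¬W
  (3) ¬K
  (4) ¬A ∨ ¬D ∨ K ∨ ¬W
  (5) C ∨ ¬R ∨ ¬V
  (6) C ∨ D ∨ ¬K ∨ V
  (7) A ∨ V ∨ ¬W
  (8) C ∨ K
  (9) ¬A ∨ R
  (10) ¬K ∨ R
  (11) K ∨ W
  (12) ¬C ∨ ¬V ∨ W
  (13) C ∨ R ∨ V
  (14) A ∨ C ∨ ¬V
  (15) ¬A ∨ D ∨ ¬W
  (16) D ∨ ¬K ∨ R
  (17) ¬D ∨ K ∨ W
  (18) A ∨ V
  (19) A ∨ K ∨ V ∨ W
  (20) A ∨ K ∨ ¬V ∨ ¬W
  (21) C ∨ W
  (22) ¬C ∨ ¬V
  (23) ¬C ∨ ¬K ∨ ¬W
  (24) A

Case K = True:
  Clause (¬K) is falsified — contradiction.
Case K = False:
  (C ∨ K) forces C = True.
  (¬C ∨ ¬W) forces W = False.
  Clause (K ∨ W) is falsified — contradiction.
Both cases fail, so the formula is unsatisfiable.

Unsatisfiable — no assignment works.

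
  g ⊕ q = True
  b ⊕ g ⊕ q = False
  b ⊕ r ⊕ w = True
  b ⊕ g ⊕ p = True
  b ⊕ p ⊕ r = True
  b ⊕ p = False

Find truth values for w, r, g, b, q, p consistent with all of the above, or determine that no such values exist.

w = True, r = True, g = True, b = True, q = False, p = True

g ⊕ q = T ⊕ F = True ✓
b ⊕ g ⊕ q = T ⊕ T ⊕ F = False ✓
b ⊕ r ⊕ w = T ⊕ T ⊕ T = True ✓
b ⊕ g ⊕ p = T ⊕ T ⊕ T = True ✓
b ⊕ p ⊕ r = T ⊕ T ⊕ T = True ✓
b ⊕ p = T ⊕ T = False ✓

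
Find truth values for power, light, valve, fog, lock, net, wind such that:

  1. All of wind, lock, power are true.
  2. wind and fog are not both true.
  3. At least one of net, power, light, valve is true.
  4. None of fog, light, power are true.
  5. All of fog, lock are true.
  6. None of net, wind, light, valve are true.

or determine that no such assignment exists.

Unsatisfiable

Case power = True:
  Constraint (4) is violated (power=T) — contradiction.
Case power = False:
  Constraint (1) is violated (power=F) — contradiction.
Both cases fail — unsatisfiable.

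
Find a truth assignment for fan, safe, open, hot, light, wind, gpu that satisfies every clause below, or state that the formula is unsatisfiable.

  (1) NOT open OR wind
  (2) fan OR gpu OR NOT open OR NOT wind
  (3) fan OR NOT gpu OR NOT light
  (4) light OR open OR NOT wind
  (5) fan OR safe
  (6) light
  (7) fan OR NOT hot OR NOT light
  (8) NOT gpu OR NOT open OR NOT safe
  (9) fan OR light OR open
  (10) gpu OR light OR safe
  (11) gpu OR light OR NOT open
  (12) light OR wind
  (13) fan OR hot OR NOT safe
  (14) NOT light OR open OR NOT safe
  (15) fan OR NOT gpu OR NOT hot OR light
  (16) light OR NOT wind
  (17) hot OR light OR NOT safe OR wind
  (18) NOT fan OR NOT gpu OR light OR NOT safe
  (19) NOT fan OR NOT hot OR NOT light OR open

fan = True; safe = False; open = False; hot = False; light = True; wind = False; gpu = True

Unit clause (light) forces light = True.
Try fan = False:
  (fan OR NOT gpu OR NOT light) forces gpu = False.
  (fan OR safe) forces safe = True.
  (fan OR NOT hot OR NOT light) forces hot = False.
  clause (fan OR hot OR NOT safe) is falsified — backtrack.
So fan = True.
Set safe = False.
Set open = False.
  then (NOT fan OR NOT hot OR NOT light OR open) forces hot = False.
Set wind = False.
Set gpu = True.
All clauses satisfied.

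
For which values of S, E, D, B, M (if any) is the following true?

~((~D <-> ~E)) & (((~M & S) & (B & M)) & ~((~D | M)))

Case M = True: the conjunct ~M is False.
Case M = False: the conjunct M is False.
Both cases fail — unsatisfiable.

No satisfying assignment exists.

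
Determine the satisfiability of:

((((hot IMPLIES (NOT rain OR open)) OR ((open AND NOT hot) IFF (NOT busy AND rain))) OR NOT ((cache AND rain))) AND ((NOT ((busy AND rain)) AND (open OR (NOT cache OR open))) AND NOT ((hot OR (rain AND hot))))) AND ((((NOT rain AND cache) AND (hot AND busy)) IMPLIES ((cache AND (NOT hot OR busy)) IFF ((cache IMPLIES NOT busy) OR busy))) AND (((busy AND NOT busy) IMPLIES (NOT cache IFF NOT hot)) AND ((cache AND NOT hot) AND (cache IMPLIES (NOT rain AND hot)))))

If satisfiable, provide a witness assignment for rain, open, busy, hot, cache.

Case hot = True: the conjunct NOT ((hot OR (rain AND hot))) becomes NOT ((True OR rain)) = False.
Case hot = False: the formula simplifies to (NOT ((busy AND rain)) AND (open OR (NOT cache OR open))) AND (((busy AND NOT busy) IMPLIES NOT cache) AND (cache AND NOT cache)).
  cache = True: the conjunct NOT cache is False.
  cache = False: the conjunct cache is False.
Both cases fail — unsatisfiable.

Unsatisfiable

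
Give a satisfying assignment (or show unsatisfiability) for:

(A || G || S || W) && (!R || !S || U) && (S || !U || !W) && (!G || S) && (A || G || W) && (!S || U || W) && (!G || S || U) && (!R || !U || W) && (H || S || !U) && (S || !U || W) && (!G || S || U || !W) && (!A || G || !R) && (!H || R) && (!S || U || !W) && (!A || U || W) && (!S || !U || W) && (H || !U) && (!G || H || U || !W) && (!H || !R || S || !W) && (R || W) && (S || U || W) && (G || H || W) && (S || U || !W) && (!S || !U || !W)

UNSATISFIABLE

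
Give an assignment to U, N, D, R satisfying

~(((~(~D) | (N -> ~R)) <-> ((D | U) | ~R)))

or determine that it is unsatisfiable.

U=T; N=T; D=F; R=T

  ~(((~(~D) | (N -> ~R)) <-> ((D | U) | ~R))) = True
    (~(~D) | (N -> ~R)) <-> ((D | U) | ~R) = False
      ~(~D) | (N -> ~R) = False
        ~(~D) = False
          ~D = True
        N -> ~R = False
          ~R = False
      (D | U) | ~R = True
        D | U = True
        ~R = False
The formula evaluates to True.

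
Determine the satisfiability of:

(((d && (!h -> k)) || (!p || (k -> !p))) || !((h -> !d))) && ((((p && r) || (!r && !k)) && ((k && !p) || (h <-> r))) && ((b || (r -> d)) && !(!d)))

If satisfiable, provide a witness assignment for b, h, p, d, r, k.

b = True, h = False, p = False, d = True, r = False, k = False

  ((d && (!h -> k)) || (!p || (k -> !p))) || !((h -> !d)) = True
    (d && (!h -> k)) || (!p || (k -> !p)) = True
      d && (!h -> k) = False
        !h -> k = False
          !h = True
      !p || (k -> !p) = True
        !p = True
        k -> !p = True
          !p = True
    !((h -> !d)) = False
      h -> !d = True
        !d = False
  (((p && r) || (!r && !k)) && ((k && !p) || (h <-> r))) && ((b || (r -> d)) && !(!d)) = True
    ((p && r) || (!r && !k)) && ((k && !p) || (h <-> r)) = True
      (p && r) || (!r && !k) = True
        p && r = False
        !r && !k = True
          !r = True
          !k = True
      (k && !p) || (h <-> r) = True
        k && !p = False
          !p = True
        h <-> r = True
    (b || (r -> d)) && !(!d) = True
      b || (r -> d) = True
        r -> d = True
      !(!d) = True
        !d = False
Both conjuncts True, so the formula holds.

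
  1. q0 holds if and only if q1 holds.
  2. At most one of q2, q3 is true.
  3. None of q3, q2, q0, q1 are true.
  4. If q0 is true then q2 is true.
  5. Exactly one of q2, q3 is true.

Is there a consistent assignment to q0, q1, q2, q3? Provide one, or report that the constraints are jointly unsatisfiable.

Case q2 = True:
  Constraint (3) is violated (q2=T) — contradiction.
Case q2 = False:
  (3) forces q3 = False.
  Constraint (5) is violated (q2=F, q3=F) — contradiction.
Both cases fail — unsatisfiable.

No satisfying assignment exists.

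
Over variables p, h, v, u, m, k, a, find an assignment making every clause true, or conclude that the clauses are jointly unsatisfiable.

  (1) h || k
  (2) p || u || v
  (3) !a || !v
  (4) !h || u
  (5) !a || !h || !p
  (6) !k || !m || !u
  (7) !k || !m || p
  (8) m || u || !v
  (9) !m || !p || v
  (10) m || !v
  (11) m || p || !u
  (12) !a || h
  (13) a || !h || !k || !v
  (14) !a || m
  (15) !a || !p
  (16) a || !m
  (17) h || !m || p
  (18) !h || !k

Set p = True.
  then (!a || !p) forces a = False.
  then (a || !m) forces m = False.
  then (m || !v) forces v = False.
Set h = False.
  then (h || k) forces k = True.
Set u = True.
All clauses satisfied.

p=T; h=F; v=F; u=T; m=F; k=T; a=F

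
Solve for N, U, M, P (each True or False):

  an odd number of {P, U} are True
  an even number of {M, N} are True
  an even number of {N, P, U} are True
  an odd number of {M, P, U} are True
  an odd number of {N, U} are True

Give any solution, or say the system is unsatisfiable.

Adding constraints 2, 3, 4 mod 2: every variable appears an even number of times on the left, so the left side is 0.
But the right sides sum to 1 (mod 2). 0 ≠ 1 — the system is inconsistent.

Unsatisfiable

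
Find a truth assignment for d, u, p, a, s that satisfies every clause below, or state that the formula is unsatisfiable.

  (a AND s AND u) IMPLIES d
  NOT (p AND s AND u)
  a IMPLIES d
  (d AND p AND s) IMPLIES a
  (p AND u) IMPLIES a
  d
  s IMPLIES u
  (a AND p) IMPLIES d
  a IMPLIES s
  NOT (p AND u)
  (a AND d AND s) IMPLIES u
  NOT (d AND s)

Unit clause (d) forces d = True.
In (NOT d OR NOT s) only NOT s is left, so s = False.
In (NOT a OR s) only NOT a is left, so a = False.
Set u = False.
Set p = True.
All clauses satisfied.

d = True, u = False, p = True, a = False, s = False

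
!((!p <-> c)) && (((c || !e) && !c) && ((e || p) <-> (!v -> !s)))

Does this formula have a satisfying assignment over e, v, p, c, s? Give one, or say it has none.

e=F; v=F; p=F; c=F; s=T

  !((!p <-> c)) = True
    !p <-> c = False
      !p = True
  ((c || !e) && !c) && ((e || p) <-> (!v -> !s)) = True
    (c || !e) && !c = True
      c || !e = True
        !e = True
      !c = True
    (e || p) <-> (!v -> !s) = True
      e || p = False
      !v -> !s = False
        !v = True
        !s = False
Both conjuncts True, so the formula holds.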